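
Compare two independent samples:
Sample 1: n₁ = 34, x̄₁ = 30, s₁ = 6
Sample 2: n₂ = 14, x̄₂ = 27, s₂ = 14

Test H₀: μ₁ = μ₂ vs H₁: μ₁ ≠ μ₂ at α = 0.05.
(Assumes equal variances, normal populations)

Answer: t = 1.0483, fail to reject H₀

Derivation:
Pooled variance: s²_p = [33×6² + 13×14²]/(46) = 81.2174
s_p = 9.0121
SE = s_p×√(1/n₁ + 1/n₂) = 9.0121×√(1/34 + 1/14) = 2.8618
t = (x̄₁ - x̄₂)/SE = (30 - 27)/2.8618 = 1.0483
df = 46, t-critical = ±2.013
Decision: fail to reject H₀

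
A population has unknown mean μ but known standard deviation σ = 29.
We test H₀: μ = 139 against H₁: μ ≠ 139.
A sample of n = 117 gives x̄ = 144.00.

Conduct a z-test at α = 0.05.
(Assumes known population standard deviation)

Answer: z = 1.8649, fail to reject H₀

Derivation:
Standard error: SE = σ/√n = 29/√117 = 2.6811
z-statistic: z = (x̄ - μ₀)/SE = (144.00 - 139)/2.6811 = 1.8649
Critical value: ±1.960
p-value = 0.0622
Decision: fail to reject H₀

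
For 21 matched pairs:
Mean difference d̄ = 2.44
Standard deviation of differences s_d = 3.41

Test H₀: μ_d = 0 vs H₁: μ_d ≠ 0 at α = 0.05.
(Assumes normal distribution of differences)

Answer: t = 3.2791, reject H₀

Derivation:
df = n - 1 = 20
SE = s_d/√n = 3.41/√21 = 0.7441
t = d̄/SE = 2.44/0.7441 = 3.2791
Critical value: t_{0.025,20} = ±2.086
p-value ≈ 0.0038
Decision: reject H₀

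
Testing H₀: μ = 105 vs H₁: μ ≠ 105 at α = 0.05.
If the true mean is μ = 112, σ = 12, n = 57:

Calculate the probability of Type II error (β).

Answer: β ≈ 0.0073

Derivation:
SE = σ/√n = 12/√57 = 1.5894
Critical values: μ₀ ± z_0.025×SE = 105 ± 1.960×1.5894
Acceptance region: (101.8848, 108.1152)
Under H₁ (μ = 112): z_high = (108.1152 - 112)/1.5894 = -2.4442, z_low = (101.8848 - 112)/1.5894 = -6.3642
β = P(not reject | H₁) = Φ(-2.4442) - Φ(-6.3642) ≈ 0.0073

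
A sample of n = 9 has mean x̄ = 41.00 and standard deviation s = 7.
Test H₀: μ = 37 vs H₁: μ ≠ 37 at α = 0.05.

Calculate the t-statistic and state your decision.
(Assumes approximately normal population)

Answer: t = 1.7143, fail to reject H₀

Derivation:
df = n - 1 = 8
SE = s/√n = 7/√9 = 2.3333
t = (x̄ - μ₀)/SE = (41.00 - 37)/2.3333 = 1.7143
Critical value: t_{0.025,8} = ±2.306
p-value ≈ 0.1248
Decision: fail to reject H₀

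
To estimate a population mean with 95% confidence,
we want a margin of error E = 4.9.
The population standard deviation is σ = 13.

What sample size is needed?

Answer: n = 28

Derivation:
z_0.025 = 1.960
n = (z×σ/E)² = (1.960×13/4.9)²
n = 27.0400
Round up: n = 28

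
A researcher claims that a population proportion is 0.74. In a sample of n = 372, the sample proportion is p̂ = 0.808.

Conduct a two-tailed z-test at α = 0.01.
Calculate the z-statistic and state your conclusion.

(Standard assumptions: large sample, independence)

H₀: p = 0.74, H₁: p ≠ 0.74
Standard error: SE = √(p₀(1-p₀)/n) = √(0.74×0.26/372) = 0.022742
z-statistic: z = (p̂ - p₀)/SE = (0.808 - 0.74)/0.022742 = 2.9901
Critical value: z_0.005 = ±2.576
p-value = 0.0028
Decision: reject H₀ at α = 0.01

Answer: z = 2.9901, reject H₀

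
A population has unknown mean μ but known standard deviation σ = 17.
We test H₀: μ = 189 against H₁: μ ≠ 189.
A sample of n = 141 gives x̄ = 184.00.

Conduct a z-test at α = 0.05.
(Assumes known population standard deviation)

Answer: z = -3.4924, reject H₀

Derivation:
Standard error: SE = σ/√n = 17/√141 = 1.4317
z-statistic: z = (x̄ - μ₀)/SE = (184.00 - 189)/1.4317 = -3.4924
Critical value: ±1.960
p-value = 0.0005
Decision: reject H₀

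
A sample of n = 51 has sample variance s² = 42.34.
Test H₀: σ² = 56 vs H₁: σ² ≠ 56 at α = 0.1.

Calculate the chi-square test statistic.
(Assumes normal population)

Answer: χ² = 37.8036, fail to reject H₀

Derivation:
df = n - 1 = 50
χ² = (n-1)s²/σ₀² = 50×42.34/56 = 37.8036
Critical values: χ²_{0.95,50} = 34.764, χ²_{0.05,50} = 67.505
Rejection region: χ² < 34.764 or χ² > 67.505
Decision: fail to reject H₀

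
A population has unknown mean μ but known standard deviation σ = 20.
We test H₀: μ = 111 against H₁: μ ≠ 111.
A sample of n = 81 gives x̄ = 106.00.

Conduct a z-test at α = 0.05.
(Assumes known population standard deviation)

Answer: z = -2.2500, reject H₀

Derivation:
Standard error: SE = σ/√n = 20/√81 = 2.2222
z-statistic: z = (x̄ - μ₀)/SE = (106.00 - 111)/2.2222 = -2.2500
Critical value: ±1.960
p-value = 0.0244
Decision: reject H₀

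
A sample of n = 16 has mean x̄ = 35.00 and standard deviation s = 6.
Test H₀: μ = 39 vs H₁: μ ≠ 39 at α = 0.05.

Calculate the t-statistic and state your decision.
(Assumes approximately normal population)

df = n - 1 = 15
SE = s/√n = 6/√16 = 1.5000
t = (x̄ - μ₀)/SE = (35.00 - 39)/1.5000 = -2.6667
Critical value: t_{0.025,15} = ±2.131
p-value ≈ 0.0176
Decision: reject H₀

Answer: t = -2.6667, reject H₀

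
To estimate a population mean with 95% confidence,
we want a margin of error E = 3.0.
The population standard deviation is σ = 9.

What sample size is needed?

Answer: n = 35

Derivation:
z_0.025 = 1.960
n = (z×σ/E)² = (1.960×9/3.0)²
n = 34.5744
Round up: n = 35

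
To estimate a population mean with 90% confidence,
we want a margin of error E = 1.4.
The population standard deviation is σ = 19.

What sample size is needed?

Answer: n = 499

Derivation:
z_0.05 = 1.645
n = (z×σ/E)² = (1.645×19/1.4)²
n = 498.4056
Round up: n = 499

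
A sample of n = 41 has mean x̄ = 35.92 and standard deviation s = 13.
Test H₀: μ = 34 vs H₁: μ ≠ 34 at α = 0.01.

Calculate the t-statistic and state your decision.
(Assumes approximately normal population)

Answer: t = 0.9457, fail to reject H₀

Derivation:
df = n - 1 = 40
SE = s/√n = 13/√41 = 2.0303
t = (x̄ - μ₀)/SE = (35.92 - 34)/2.0303 = 0.9457
Critical value: t_{0.005,40} = ±2.704
p-value ≈ 0.3500
Decision: fail to reject H₀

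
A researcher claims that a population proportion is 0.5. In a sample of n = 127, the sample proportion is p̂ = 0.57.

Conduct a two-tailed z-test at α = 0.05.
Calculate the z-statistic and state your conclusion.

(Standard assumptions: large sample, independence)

Answer: z = 1.5777, fail to reject H₀

Derivation:
H₀: p = 0.5, H₁: p ≠ 0.5
Standard error: SE = √(p₀(1-p₀)/n) = √(0.5×0.5/127) = 0.044368
z-statistic: z = (p̂ - p₀)/SE = (0.57 - 0.5)/0.044368 = 1.5777
Critical value: z_0.025 = ±1.960
p-value = 0.1146
Decision: fail to reject H₀ at α = 0.05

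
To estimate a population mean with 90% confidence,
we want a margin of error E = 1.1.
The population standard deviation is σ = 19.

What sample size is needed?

Answer: n = 808

Derivation:
z_0.05 = 1.645
n = (z×σ/E)² = (1.645×19/1.1)²
n = 807.3347
Round up: n = 808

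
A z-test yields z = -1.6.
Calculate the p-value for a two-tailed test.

Answer: p-value ≈ 0.1096

Derivation:
For z = -1.6:
p = 2×P(Z > |-1.6|) = 2×(1 - Φ(1.6)) = 0.1096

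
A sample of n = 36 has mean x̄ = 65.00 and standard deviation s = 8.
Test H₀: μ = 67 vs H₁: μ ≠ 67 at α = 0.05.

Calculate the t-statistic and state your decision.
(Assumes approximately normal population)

Answer: t = -1.5000, fail to reject H₀

Derivation:
df = n - 1 = 35
SE = s/√n = 8/√36 = 1.3333
t = (x̄ - μ₀)/SE = (65.00 - 67)/1.3333 = -1.5000
Critical value: t_{0.025,35} = ±2.030
p-value ≈ 0.1426
Decision: fail to reject H₀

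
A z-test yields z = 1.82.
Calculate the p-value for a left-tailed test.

For z = 1.82:
p = P(Z < 1.82) = Φ(1.82) = 0.9656

Answer: p-value ≈ 0.9656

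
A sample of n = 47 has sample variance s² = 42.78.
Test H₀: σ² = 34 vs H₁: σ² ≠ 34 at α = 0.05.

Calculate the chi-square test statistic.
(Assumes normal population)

Answer: χ² = 57.8788, fail to reject H₀

Derivation:
df = n - 1 = 46
χ² = (n-1)s²/σ₀² = 46×42.78/34 = 57.8788
Critical values: χ²_{0.975,46} = 29.160, χ²_{0.025,46} = 66.617
Rejection region: χ² < 29.160 or χ² > 66.617
Decision: fail to reject H₀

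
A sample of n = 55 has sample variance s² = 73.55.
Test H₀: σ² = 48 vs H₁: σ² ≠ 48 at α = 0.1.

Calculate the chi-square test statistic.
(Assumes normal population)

df = n - 1 = 54
χ² = (n-1)s²/σ₀² = 54×73.55/48 = 82.7437
Critical values: χ²_{0.95,54} = 38.116, χ²_{0.05,54} = 72.153
Rejection region: χ² < 38.116 or χ² > 72.153
Decision: reject H₀

Answer: χ² = 82.7437, reject H₀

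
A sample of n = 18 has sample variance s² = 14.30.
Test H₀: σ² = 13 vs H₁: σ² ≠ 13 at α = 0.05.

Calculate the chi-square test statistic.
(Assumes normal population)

df = n - 1 = 17
χ² = (n-1)s²/σ₀² = 17×14.30/13 = 18.7000
Critical values: χ²_{0.975,17} = 7.564, χ²_{0.025,17} = 30.191
Rejection region: χ² < 7.564 or χ² > 30.191
Decision: fail to reject H₀

Answer: χ² = 18.7000, fail to reject H₀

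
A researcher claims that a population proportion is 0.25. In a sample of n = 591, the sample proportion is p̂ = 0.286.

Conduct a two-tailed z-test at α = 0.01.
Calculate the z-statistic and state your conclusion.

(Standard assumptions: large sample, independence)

H₀: p = 0.25, H₁: p ≠ 0.25
Standard error: SE = √(p₀(1-p₀)/n) = √(0.25×0.75/591) = 0.017812
z-statistic: z = (p̂ - p₀)/SE = (0.286 - 0.25)/0.017812 = 2.0211
Critical value: z_0.005 = ±2.576
p-value = 0.0433
Decision: fail to reject H₀ at α = 0.01

Answer: z = 2.0211, fail to reject H₀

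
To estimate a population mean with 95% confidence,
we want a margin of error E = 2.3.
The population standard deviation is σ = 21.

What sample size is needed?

z_0.025 = 1.960
n = (z×σ/E)² = (1.960×21/2.3)²
n = 320.2544
Round up: n = 321

Answer: n = 321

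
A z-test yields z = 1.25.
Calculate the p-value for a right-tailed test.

Answer: p-value ≈ 0.1056

Derivation:
For z = 1.25:
p = P(Z > 1.25) = 1 - Φ(1.25) = 0.1056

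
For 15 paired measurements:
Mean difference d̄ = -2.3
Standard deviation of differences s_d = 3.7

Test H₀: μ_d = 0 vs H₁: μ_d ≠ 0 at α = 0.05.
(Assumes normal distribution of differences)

df = n - 1 = 14
SE = s_d/√n = 3.7/√15 = 0.9553
t = d̄/SE = -2.3/0.9553 = -2.4076
Critical value: t_{0.025,14} = ±2.145
p-value ≈ 0.0304
Decision: reject H₀

Answer: t = -2.4076, reject H₀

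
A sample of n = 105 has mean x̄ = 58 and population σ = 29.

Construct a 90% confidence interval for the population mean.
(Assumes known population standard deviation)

Confidence level: 90%, α = 0.1
z_0.05 = 1.645
SE = σ/√n = 29/√105 = 2.8301
Margin of error = 1.645 × 2.8301 = 4.6555
CI: x̄ ± margin = 58 ± 4.6555
CI: (53.3445, 62.6555)

Answer: (53.3445, 62.6555)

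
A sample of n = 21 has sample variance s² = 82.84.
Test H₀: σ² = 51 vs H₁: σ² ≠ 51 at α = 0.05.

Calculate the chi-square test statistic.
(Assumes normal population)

Answer: χ² = 32.4863, fail to reject H₀

Derivation:
df = n - 1 = 20
χ² = (n-1)s²/σ₀² = 20×82.84/51 = 32.4863
Critical values: χ²_{0.975,20} = 9.591, χ²_{0.025,20} = 34.170
Rejection region: χ² < 9.591 or χ² > 34.170
Decision: fail to reject H₀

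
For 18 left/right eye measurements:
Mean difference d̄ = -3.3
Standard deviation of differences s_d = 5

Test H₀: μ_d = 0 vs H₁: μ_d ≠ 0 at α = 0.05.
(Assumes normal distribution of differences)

df = n - 1 = 17
SE = s_d/√n = 5/√18 = 1.1785
t = d̄/SE = -3.3/1.1785 = -2.8002
Critical value: t_{0.025,17} = ±2.110
p-value ≈ 0.0123
Decision: reject H₀

Answer: t = -2.8002, reject H₀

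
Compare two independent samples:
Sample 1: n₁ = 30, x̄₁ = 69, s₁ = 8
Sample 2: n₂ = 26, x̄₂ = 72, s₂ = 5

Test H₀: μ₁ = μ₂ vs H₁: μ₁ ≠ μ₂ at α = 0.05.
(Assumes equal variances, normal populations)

Pooled variance: s²_p = [29×8² + 25×5²]/(54) = 45.9444
s_p = 6.7782
SE = s_p×√(1/n₁ + 1/n₂) = 6.7782×√(1/30 + 1/26) = 1.8162
t = (x̄₁ - x̄₂)/SE = (69 - 72)/1.8162 = -1.6518
df = 54, t-critical = ±2.005
Decision: fail to reject H₀

Answer: t = -1.6518, fail to reject H₀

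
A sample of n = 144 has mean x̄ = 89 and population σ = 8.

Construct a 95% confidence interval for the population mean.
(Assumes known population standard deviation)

Confidence level: 95%, α = 0.05
z_0.025 = 1.960
SE = σ/√n = 8/√144 = 0.6667
Margin of error = 1.960 × 0.6667 = 1.3067
CI: x̄ ± margin = 89 ± 1.3067
CI: (87.6933, 90.3067)

Answer: (87.6933, 90.3067)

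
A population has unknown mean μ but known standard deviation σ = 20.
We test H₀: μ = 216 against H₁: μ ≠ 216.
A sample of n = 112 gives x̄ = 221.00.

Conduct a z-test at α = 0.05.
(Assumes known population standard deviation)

Answer: z = 2.6458, reject H₀

Derivation:
Standard error: SE = σ/√n = 20/√112 = 1.8898
z-statistic: z = (x̄ - μ₀)/SE = (221.00 - 216)/1.8898 = 2.6458
Critical value: ±1.960
p-value = 0.0081
Decision: reject H₀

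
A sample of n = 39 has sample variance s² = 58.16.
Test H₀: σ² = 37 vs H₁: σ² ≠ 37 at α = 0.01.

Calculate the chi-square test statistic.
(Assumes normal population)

Answer: χ² = 59.7319, fail to reject H₀

Derivation:
df = n - 1 = 38
χ² = (n-1)s²/σ₀² = 38×58.16/37 = 59.7319
Critical values: χ²_{0.995,38} = 19.289, χ²_{0.005,38} = 64.181
Rejection region: χ² < 19.289 or χ² > 64.181
Decision: fail to reject H₀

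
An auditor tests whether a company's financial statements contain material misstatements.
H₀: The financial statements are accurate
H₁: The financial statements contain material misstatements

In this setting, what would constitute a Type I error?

Answer: Concluding the statements are misstated when they are actually accurate

Derivation:
A Type I error (probability α) occurs when we reject a true H₀.
A Type II error (probability β) occurs when we fail to reject a false H₀.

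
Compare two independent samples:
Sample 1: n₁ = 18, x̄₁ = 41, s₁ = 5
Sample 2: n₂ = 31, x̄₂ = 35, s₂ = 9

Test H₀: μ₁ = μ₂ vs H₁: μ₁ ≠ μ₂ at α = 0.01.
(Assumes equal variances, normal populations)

Pooled variance: s²_p = [17×5² + 30×9²]/(47) = 60.7447
s_p = 7.7939
SE = s_p×√(1/n₁ + 1/n₂) = 7.7939×√(1/18 + 1/31) = 2.3096
t = (x̄₁ - x̄₂)/SE = (41 - 35)/2.3096 = 2.5979
df = 47, t-critical = ±2.685
Decision: fail to reject H₀

Answer: t = 2.5979, fail to reject H₀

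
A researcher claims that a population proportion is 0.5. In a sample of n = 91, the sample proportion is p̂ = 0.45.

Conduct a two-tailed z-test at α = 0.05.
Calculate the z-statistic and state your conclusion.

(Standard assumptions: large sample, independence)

Answer: z = -0.9539, fail to reject H₀

Derivation:
H₀: p = 0.5, H₁: p ≠ 0.5
Standard error: SE = √(p₀(1-p₀)/n) = √(0.5×0.5/91) = 0.052414
z-statistic: z = (p̂ - p₀)/SE = (0.45 - 0.5)/0.052414 = -0.9539
Critical value: z_0.025 = ±1.960
p-value = 0.3401
Decision: fail to reject H₀ at α = 0.05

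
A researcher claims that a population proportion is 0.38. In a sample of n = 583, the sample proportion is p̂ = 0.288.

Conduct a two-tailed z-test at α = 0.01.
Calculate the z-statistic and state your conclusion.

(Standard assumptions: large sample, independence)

Answer: z = -4.5764, reject H₀

Derivation:
H₀: p = 0.38, H₁: p ≠ 0.38
Standard error: SE = √(p₀(1-p₀)/n) = √(0.38×0.62/583) = 0.020103
z-statistic: z = (p̂ - p₀)/SE = (0.288 - 0.38)/0.020103 = -4.5764
Critical value: z_0.005 = ±2.576
p-value < 0.0001
Decision: reject H₀ at α = 0.01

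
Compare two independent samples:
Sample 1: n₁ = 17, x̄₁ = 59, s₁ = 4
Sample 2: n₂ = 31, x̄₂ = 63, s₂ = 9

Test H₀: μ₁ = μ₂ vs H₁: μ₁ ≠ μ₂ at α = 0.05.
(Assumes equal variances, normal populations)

Answer: t = -1.7345, fail to reject H₀

Derivation:
Pooled variance: s²_p = [16×4² + 30×9²]/(46) = 58.3913
s_p = 7.6414
SE = s_p×√(1/n₁ + 1/n₂) = 7.6414×√(1/17 + 1/31) = 2.3062
t = (x̄₁ - x̄₂)/SE = (59 - 63)/2.3062 = -1.7345
df = 46, t-critical = ±2.013
Decision: fail to reject H₀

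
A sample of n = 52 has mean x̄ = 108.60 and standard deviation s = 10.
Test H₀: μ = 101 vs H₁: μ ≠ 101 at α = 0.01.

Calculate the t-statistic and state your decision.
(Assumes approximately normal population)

Answer: t = 5.4802, reject H₀

Derivation:
df = n - 1 = 51
SE = s/√n = 10/√52 = 1.3868
t = (x̄ - μ₀)/SE = (108.60 - 101)/1.3868 = 5.4802
Critical value: t_{0.005,51} = ±2.676
p-value < 0.0001
Decision: reject H₀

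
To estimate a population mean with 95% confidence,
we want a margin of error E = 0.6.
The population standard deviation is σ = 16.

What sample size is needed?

z_0.025 = 1.960
n = (z×σ/E)² = (1.960×16/0.6)²
n = 2731.8044
Round up: n = 2732

Answer: n = 2732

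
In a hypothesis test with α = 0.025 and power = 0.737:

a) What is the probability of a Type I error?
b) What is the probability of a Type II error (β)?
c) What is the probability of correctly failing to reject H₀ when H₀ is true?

Answer: a) 0.025, b) 0.263, c) 0.975

Derivation:
a) Type I error probability = α = 0.025
b) Power = P(reject H₀ | H₁ true) = 1 - β = 0.737, so Type II error probability = β = 1 - Power = 0.263
c) P(fail to reject H₀ | H₀ true) = 1 - α = 0.975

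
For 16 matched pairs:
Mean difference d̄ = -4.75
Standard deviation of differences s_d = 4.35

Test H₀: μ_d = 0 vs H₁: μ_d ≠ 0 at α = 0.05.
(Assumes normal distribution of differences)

df = n - 1 = 15
SE = s_d/√n = 4.35/√16 = 1.0875
t = d̄/SE = -4.75/1.0875 = -4.3678
Critical value: t_{0.025,15} = ±2.131
p-value ≈ 0.0006
Decision: reject H₀

Answer: t = -4.3678, reject H₀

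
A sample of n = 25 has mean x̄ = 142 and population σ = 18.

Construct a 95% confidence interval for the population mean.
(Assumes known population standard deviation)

Confidence level: 95%, α = 0.05
z_0.025 = 1.960
SE = σ/√n = 18/√25 = 3.6000
Margin of error = 1.960 × 3.6000 = 7.0560
CI: x̄ ± margin = 142 ± 7.0560
CI: (134.9440, 149.0560)

Answer: (134.9440, 149.0560)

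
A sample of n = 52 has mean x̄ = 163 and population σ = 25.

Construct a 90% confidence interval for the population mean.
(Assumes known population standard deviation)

Answer: (157.2969, 168.7031)

Derivation:
Confidence level: 90%, α = 0.1
z_0.05 = 1.645
SE = σ/√n = 25/√52 = 3.4669
Margin of error = 1.645 × 3.4669 = 5.7031
CI: x̄ ± margin = 163 ± 5.7031
CI: (157.2969, 168.7031)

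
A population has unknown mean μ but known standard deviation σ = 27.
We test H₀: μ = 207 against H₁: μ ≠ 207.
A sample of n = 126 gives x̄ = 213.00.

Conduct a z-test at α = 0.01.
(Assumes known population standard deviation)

Answer: z = 2.4944, fail to reject H₀

Derivation:
Standard error: SE = σ/√n = 27/√126 = 2.4054
z-statistic: z = (x̄ - μ₀)/SE = (213.00 - 207)/2.4054 = 2.4944
Critical value: ±2.576
p-value = 0.0126
Decision: fail to reject H₀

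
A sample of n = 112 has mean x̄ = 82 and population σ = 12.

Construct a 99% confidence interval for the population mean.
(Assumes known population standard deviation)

Answer: (79.0791, 84.9209)

Derivation:
Confidence level: 99%, α = 0.01
z_0.005 = 2.576
SE = σ/√n = 12/√112 = 1.1339
Margin of error = 2.576 × 1.1339 = 2.9209
CI: x̄ ± margin = 82 ± 2.9209
CI: (79.0791, 84.9209)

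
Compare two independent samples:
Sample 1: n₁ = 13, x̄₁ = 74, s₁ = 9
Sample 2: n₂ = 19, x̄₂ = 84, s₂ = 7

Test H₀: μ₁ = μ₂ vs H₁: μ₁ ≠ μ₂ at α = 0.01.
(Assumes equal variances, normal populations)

Pooled variance: s²_p = [12×9² + 18×7²]/(30) = 61.8000
s_p = 7.8613
SE = s_p×√(1/n₁ + 1/n₂) = 7.8613×√(1/13 + 1/19) = 2.8296
t = (x̄₁ - x̄₂)/SE = (74 - 84)/2.8296 = -3.5341
df = 30, t-critical = ±2.750
Decision: reject H₀

Answer: t = -3.5341, reject H₀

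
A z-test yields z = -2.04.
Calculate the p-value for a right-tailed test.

For z = -2.04:
p = P(Z > -2.04) = 1 - Φ(-2.04) = 0.9793

Answer: p-value ≈ 0.9793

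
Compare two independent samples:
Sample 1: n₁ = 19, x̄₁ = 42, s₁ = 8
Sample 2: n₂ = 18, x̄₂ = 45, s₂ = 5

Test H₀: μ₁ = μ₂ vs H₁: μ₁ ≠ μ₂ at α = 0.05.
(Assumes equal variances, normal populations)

Answer: t = -1.3588, fail to reject H₀

Derivation:
Pooled variance: s²_p = [18×8² + 17×5²]/(35) = 45.0571
s_p = 6.7125
SE = s_p×√(1/n₁ + 1/n₂) = 6.7125×√(1/19 + 1/18) = 2.2079
t = (x̄₁ - x̄₂)/SE = (42 - 45)/2.2079 = -1.3588
df = 35, t-critical = ±2.030
Decision: fail to reject H₀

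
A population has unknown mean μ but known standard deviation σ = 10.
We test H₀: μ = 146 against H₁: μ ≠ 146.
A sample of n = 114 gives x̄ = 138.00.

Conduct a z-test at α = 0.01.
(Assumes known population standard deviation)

Standard error: SE = σ/√n = 10/√114 = 0.9366
z-statistic: z = (x̄ - μ₀)/SE = (138.00 - 146)/0.9366 = -8.5415
Critical value: ±2.576
p-value < 0.0001
Decision: reject H₀

Answer: z = -8.5415, reject H₀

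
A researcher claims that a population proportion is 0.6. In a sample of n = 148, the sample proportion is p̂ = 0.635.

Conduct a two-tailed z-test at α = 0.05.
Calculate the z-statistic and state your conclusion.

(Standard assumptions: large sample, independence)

H₀: p = 0.6, H₁: p ≠ 0.6
Standard error: SE = √(p₀(1-p₀)/n) = √(0.6×0.4/148) = 0.040269
z-statistic: z = (p̂ - p₀)/SE = (0.635 - 0.6)/0.040269 = 0.8692
Critical value: z_0.025 = ±1.960
p-value = 0.3847
Decision: fail to reject H₀ at α = 0.05

Answer: z = 0.8692, fail to reject H₀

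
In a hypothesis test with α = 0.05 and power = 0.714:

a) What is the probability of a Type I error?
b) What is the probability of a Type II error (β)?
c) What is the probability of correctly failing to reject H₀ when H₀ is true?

a) Type I error probability = α = 0.05
b) Power = P(reject H₀ | H₁ true) = 1 - β = 0.714, so Type II error probability = β = 1 - Power = 0.286
c) P(fail to reject H₀ | H₀ true) = 1 - α = 0.95

Answer: a) 0.05, b) 0.286, c) 0.95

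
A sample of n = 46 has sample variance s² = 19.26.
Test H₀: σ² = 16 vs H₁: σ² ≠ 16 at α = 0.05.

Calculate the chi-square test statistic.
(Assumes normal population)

Answer: χ² = 54.1688, fail to reject H₀

Derivation:
df = n - 1 = 45
χ² = (n-1)s²/σ₀² = 45×19.26/16 = 54.1688
Critical values: χ²_{0.975,45} = 28.366, χ²_{0.025,45} = 65.410
Rejection region: χ² < 28.366 or χ² > 65.410
Decision: fail to reject H₀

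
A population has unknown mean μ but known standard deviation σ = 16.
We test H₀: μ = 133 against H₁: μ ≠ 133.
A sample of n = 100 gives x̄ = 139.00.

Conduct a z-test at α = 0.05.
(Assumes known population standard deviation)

Answer: z = 3.7500, reject H₀

Derivation:
Standard error: SE = σ/√n = 16/√100 = 1.6000
z-statistic: z = (x̄ - μ₀)/SE = (139.00 - 133)/1.6000 = 3.7500
Critical value: ±1.960
p-value = 0.0002
Decision: reject H₀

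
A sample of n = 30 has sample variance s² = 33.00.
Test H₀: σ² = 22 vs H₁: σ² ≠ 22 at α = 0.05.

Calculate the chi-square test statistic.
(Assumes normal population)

Answer: χ² = 43.5000, fail to reject H₀

Derivation:
df = n - 1 = 29
χ² = (n-1)s²/σ₀² = 29×33.00/22 = 43.5000
Critical values: χ²_{0.975,29} = 16.047, χ²_{0.025,29} = 45.722
Rejection region: χ² < 16.047 or χ² > 45.722
Decision: fail to reject H₀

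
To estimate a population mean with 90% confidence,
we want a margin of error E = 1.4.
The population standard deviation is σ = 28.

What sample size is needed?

Answer: n = 1083

Derivation:
z_0.05 = 1.645
n = (z×σ/E)² = (1.645×28/1.4)²
n = 1082.4100
Round up: n = 1083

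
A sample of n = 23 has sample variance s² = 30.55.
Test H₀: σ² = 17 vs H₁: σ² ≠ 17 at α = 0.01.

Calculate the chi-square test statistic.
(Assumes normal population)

Answer: χ² = 39.5353, fail to reject H₀

Derivation:
df = n - 1 = 22
χ² = (n-1)s²/σ₀² = 22×30.55/17 = 39.5353
Critical values: χ²_{0.995,22} = 8.643, χ²_{0.005,22} = 42.796
Rejection region: χ² < 8.643 or χ² > 42.796
Decision: fail to reject H₀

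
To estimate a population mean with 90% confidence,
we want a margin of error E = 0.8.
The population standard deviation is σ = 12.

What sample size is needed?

Answer: n = 609

Derivation:
z_0.05 = 1.645
n = (z×σ/E)² = (1.645×12/0.8)²
n = 608.8556
Round up: n = 609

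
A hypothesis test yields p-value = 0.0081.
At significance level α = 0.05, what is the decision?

Answer: reject H₀

Derivation:
Compare p-value to α:
0.0081 < 0.05
Decision: reject H₀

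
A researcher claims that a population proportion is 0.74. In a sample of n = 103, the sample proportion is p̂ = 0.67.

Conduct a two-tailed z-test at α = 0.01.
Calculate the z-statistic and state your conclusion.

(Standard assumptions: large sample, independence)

H₀: p = 0.74, H₁: p ≠ 0.74
Standard error: SE = √(p₀(1-p₀)/n) = √(0.74×0.26/103) = 0.043220
z-statistic: z = (p̂ - p₀)/SE = (0.67 - 0.74)/0.043220 = -1.6196
Critical value: z_0.005 = ±2.576
p-value = 0.1053
Decision: fail to reject H₀ at α = 0.01

Answer: z = -1.6196, fail to reject H₀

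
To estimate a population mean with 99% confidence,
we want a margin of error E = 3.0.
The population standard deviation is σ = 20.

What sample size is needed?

z_0.005 = 2.576
n = (z×σ/E)² = (2.576×20/3.0)²
n = 294.9234
Round up: n = 295

Answer: n = 295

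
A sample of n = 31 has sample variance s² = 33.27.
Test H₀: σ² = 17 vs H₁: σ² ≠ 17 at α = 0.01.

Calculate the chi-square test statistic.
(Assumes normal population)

Answer: χ² = 58.7118, reject H₀

Derivation:
df = n - 1 = 30
χ² = (n-1)s²/σ₀² = 30×33.27/17 = 58.7118
Critical values: χ²_{0.995,30} = 13.787, χ²_{0.005,30} = 53.672
Rejection region: χ² < 13.787 or χ² > 53.672
Decision: reject H₀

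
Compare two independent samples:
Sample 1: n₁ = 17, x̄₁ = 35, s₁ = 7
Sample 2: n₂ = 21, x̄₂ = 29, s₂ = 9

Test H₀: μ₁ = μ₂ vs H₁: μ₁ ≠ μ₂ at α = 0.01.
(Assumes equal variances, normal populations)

Answer: t = 2.2505, fail to reject H₀

Derivation:
Pooled variance: s²_p = [16×7² + 20×9²]/(36) = 66.7778
s_p = 8.1718
SE = s_p×√(1/n₁ + 1/n₂) = 8.1718×√(1/17 + 1/21) = 2.6661
t = (x̄₁ - x̄₂)/SE = (35 - 29)/2.6661 = 2.2505
df = 36, t-critical = ±2.719
Decision: fail to reject H₀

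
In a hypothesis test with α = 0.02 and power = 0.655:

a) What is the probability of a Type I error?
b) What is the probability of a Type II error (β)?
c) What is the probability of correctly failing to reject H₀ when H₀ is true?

Answer: a) 0.02, b) 0.345, c) 0.98

Derivation:
a) Type I error probability = α = 0.02
b) Power = P(reject H₀ | H₁ true) = 1 - β = 0.655, so Type II error probability = β = 1 - Power = 0.345
c) P(fail to reject H₀ | H₀ true) = 1 - α = 0.98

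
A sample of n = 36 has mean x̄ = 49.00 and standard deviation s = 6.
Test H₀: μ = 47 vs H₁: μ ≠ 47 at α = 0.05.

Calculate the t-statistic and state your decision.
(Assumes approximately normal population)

df = n - 1 = 35
SE = s/√n = 6/√36 = 1.0000
t = (x̄ - μ₀)/SE = (49.00 - 47)/1.0000 = 2.0000
Critical value: t_{0.025,35} = ±2.030
p-value ≈ 0.0533
Decision: fail to reject H₀

Answer: t = 2.0000, fail to reject H₀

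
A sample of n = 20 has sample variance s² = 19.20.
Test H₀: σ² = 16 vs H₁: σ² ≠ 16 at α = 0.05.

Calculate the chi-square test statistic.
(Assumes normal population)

Answer: χ² = 22.8000, fail to reject H₀

Derivation:
df = n - 1 = 19
χ² = (n-1)s²/σ₀² = 19×19.20/16 = 22.8000
Critical values: χ²_{0.975,19} = 8.907, χ²_{0.025,19} = 32.852
Rejection region: χ² < 8.907 or χ² > 32.852
Decision: fail to reject H₀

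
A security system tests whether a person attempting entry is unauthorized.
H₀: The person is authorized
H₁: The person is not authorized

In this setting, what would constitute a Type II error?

Answer: Granting entry to an unauthorized person

Derivation:
Type I error: rejecting H₀ when it is actually true (false positive).
Type II error: failing to reject H₀ when H₁ is actually true (false negative).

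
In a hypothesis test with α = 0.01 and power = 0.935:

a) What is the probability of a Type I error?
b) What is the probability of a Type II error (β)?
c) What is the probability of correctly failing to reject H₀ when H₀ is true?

Answer: a) 0.01, b) 0.065, c) 0.99

Derivation:
a) Type I error probability = α = 0.01
b) Power = P(reject H₀ | H₁ true) = 1 - β = 0.935, so Type II error probability = β = 1 - Power = 0.065
c) P(fail to reject H₀ | H₀ true) = 1 - α = 0.99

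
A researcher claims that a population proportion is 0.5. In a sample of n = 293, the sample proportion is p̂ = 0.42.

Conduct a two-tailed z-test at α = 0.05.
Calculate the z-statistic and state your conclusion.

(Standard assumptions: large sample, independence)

H₀: p = 0.5, H₁: p ≠ 0.5
Standard error: SE = √(p₀(1-p₀)/n) = √(0.5×0.5/293) = 0.029210
z-statistic: z = (p̂ - p₀)/SE = (0.42 - 0.5)/0.029210 = -2.7388
Critical value: z_0.025 = ±1.960
p-value = 0.0062
Decision: reject H₀ at α = 0.05

Answer: z = -2.7388, reject H₀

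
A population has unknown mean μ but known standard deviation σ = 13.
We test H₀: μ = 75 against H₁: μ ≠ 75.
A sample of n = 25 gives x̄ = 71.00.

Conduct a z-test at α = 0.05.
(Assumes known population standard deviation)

Answer: z = -1.5385, fail to reject H₀

Derivation:
Standard error: SE = σ/√n = 13/√25 = 2.6000
z-statistic: z = (x̄ - μ₀)/SE = (71.00 - 75)/2.6000 = -1.5385
Critical value: ±1.960
p-value = 0.1239
Decision: fail to reject H₀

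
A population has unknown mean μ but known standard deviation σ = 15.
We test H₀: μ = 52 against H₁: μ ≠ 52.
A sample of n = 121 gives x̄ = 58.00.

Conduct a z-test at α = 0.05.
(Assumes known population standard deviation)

Answer: z = 4.4001, reject H₀

Derivation:
Standard error: SE = σ/√n = 15/√121 = 1.3636
z-statistic: z = (x̄ - μ₀)/SE = (58.00 - 52)/1.3636 = 4.4001
Critical value: ±1.960
p-value < 0.0001
Decision: reject H₀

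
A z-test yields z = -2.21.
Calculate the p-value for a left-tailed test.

Answer: p-value ≈ 0.0136

Derivation:
For z = -2.21:
p = P(Z < -2.21) = Φ(-2.21) = 0.0136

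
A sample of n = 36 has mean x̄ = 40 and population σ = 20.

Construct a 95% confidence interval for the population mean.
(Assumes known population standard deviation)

Answer: (33.4667, 46.5333)

Derivation:
Confidence level: 95%, α = 0.05
z_0.025 = 1.960
SE = σ/√n = 20/√36 = 3.3333
Margin of error = 1.960 × 3.3333 = 6.5333
CI: x̄ ± margin = 40 ± 6.5333
CI: (33.4667, 46.5333)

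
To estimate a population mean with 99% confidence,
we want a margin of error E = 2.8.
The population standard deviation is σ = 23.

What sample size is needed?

Answer: n = 448

Derivation:
z_0.005 = 2.576
n = (z×σ/E)² = (2.576×23/2.8)²
n = 447.7456
Round up: n = 448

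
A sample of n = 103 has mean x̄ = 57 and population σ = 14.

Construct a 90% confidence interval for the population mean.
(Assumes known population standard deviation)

Confidence level: 90%, α = 0.1
z_0.05 = 1.645
SE = σ/√n = 14/√103 = 1.3795
Margin of error = 1.645 × 1.3795 = 2.2693
CI: x̄ ± margin = 57 ± 2.2693
CI: (54.7307, 59.2693)

Answer: (54.7307, 59.2693)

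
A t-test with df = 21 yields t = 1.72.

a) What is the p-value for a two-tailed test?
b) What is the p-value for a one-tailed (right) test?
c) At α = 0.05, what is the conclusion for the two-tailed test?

Answer: a) 0.1001, b) 0.0501, c) fail to reject H₀

Derivation:
Using t-distribution with df = 21:
a) Two-tailed: p = 2×P(T > 1.72) = 0.1001
b) One-tailed: p = P(T > 1.72) = 0.0501
c) 0.1001 ≥ 0.05, fail to reject H₀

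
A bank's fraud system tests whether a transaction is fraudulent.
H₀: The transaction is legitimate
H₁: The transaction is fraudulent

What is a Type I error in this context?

A Type I error (probability α) occurs when we reject a true H₀.
A Type II error (probability β) occurs when we fail to reject a false H₀.

Answer: Blocking a legitimate transaction as fraud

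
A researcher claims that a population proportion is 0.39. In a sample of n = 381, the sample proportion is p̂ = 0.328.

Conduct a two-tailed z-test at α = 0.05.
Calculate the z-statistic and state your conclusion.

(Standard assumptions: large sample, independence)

Answer: z = -2.4812, reject H₀

Derivation:
H₀: p = 0.39, H₁: p ≠ 0.39
Standard error: SE = √(p₀(1-p₀)/n) = √(0.39×0.61/381) = 0.024988
z-statistic: z = (p̂ - p₀)/SE = (0.328 - 0.39)/0.024988 = -2.4812
Critical value: z_0.025 = ±1.960
p-value = 0.0131
Decision: reject H₀ at α = 0.05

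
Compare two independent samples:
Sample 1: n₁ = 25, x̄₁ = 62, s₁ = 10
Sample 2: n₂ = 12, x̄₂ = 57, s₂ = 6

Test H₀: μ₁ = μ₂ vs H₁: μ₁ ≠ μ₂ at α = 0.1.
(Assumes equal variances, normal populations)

Answer: t = 1.5929, fail to reject H₀

Derivation:
Pooled variance: s²_p = [24×10² + 11×6²]/(35) = 79.8857
s_p = 8.9379
SE = s_p×√(1/n₁ + 1/n₂) = 8.9379×√(1/25 + 1/12) = 3.1389
t = (x̄₁ - x̄₂)/SE = (62 - 57)/3.1389 = 1.5929
df = 35, t-critical = ±1.690
Decision: fail to reject H₀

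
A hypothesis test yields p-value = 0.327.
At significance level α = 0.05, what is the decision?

Answer: fail to reject H₀

Derivation:
Compare p-value to α:
0.327 ≥ 0.05
Decision: fail to reject H₀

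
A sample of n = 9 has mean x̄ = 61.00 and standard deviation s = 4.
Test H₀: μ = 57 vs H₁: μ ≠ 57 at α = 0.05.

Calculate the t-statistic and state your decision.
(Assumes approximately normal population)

Answer: t = 3.0001, reject H₀

Derivation:
df = n - 1 = 8
SE = s/√n = 4/√9 = 1.3333
t = (x̄ - μ₀)/SE = (61.00 - 57)/1.3333 = 3.0001
Critical value: t_{0.025,8} = ±2.306
p-value ≈ 0.0171
Decision: reject H₀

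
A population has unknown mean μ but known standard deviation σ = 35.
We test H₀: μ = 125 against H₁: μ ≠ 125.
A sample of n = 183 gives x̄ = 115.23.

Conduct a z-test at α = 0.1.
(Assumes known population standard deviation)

Answer: z = -3.7761, reject H₀

Derivation:
Standard error: SE = σ/√n = 35/√183 = 2.5873
z-statistic: z = (x̄ - μ₀)/SE = (115.23 - 125)/2.5873 = -3.7761
Critical value: ±1.645
p-value = 0.0002
Decision: reject H₀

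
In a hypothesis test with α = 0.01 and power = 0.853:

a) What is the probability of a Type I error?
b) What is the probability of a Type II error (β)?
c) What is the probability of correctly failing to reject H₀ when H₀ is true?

a) Type I error probability = α = 0.01
b) Power = P(reject H₀ | H₁ true) = 1 - β = 0.853, so Type II error probability = β = 1 - Power = 0.147
c) P(fail to reject H₀ | H₀ true) = 1 - α = 0.99

Answer: a) 0.01, b) 0.147, c) 0.99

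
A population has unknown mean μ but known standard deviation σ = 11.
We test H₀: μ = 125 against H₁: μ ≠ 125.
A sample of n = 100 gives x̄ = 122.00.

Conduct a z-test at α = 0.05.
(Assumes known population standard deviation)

Answer: z = -2.7273, reject H₀

Derivation:
Standard error: SE = σ/√n = 11/√100 = 1.1000
z-statistic: z = (x̄ - μ₀)/SE = (122.00 - 125)/1.1000 = -2.7273
Critical value: ±1.960
p-value = 0.0064
Decision: reject H₀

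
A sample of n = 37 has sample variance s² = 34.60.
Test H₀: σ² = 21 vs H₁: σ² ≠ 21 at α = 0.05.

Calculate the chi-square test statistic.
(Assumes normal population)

Answer: χ² = 59.3143, reject H₀

Derivation:
df = n - 1 = 36
χ² = (n-1)s²/σ₀² = 36×34.60/21 = 59.3143
Critical values: χ²_{0.975,36} = 21.336, χ²_{0.025,36} = 54.437
Rejection region: χ² < 21.336 or χ² > 54.437
Decision: reject H₀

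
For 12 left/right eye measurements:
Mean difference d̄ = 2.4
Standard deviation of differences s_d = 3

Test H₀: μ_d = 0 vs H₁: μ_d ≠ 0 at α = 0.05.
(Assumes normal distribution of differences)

Answer: t = 2.7714, reject H₀

Derivation:
df = n - 1 = 11
SE = s_d/√n = 3/√12 = 0.8660
t = d̄/SE = 2.4/0.8660 = 2.7714
Critical value: t_{0.025,11} = ±2.201
p-value ≈ 0.0182
Decision: reject H₀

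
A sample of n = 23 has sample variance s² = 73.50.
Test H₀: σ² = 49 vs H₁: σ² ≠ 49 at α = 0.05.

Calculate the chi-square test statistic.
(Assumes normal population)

df = n - 1 = 22
χ² = (n-1)s²/σ₀² = 22×73.50/49 = 33.0000
Critical values: χ²_{0.975,22} = 10.982, χ²_{0.025,22} = 36.781
Rejection region: χ² < 10.982 or χ² > 36.781
Decision: fail to reject H₀

Answer: χ² = 33.0000, fail to reject H₀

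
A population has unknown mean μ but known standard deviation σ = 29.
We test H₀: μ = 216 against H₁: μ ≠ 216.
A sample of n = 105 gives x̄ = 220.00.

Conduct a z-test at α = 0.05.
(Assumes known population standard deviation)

Standard error: SE = σ/√n = 29/√105 = 2.8301
z-statistic: z = (x̄ - μ₀)/SE = (220.00 - 216)/2.8301 = 1.4134
Critical value: ±1.960
p-value = 0.1575
Decision: fail to reject H₀

Answer: z = 1.4134, fail to reject H₀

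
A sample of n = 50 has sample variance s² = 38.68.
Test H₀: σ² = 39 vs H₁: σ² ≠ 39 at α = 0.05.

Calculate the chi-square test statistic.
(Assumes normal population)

Answer: χ² = 48.5979, fail to reject H₀

Derivation:
df = n - 1 = 49
χ² = (n-1)s²/σ₀² = 49×38.68/39 = 48.5979
Critical values: χ²_{0.975,49} = 31.555, χ²_{0.025,49} = 70.222
Rejection region: χ² < 31.555 or χ² > 70.222
Decision: fail to reject H₀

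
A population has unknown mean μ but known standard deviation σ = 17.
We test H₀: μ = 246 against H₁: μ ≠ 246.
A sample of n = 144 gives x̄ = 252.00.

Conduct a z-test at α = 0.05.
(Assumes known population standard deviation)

Answer: z = 4.2352, reject H₀

Derivation:
Standard error: SE = σ/√n = 17/√144 = 1.4167
z-statistic: z = (x̄ - μ₀)/SE = (252.00 - 246)/1.4167 = 4.2352
Critical value: ±1.960
p-value < 0.0001
Decision: reject H₀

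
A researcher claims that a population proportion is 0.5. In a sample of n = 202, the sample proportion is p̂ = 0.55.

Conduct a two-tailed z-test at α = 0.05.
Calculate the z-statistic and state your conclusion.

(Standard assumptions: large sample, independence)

H₀: p = 0.5, H₁: p ≠ 0.5
Standard error: SE = √(p₀(1-p₀)/n) = √(0.5×0.5/202) = 0.035180
z-statistic: z = (p̂ - p₀)/SE = (0.55 - 0.5)/0.035180 = 1.4213
Critical value: z_0.025 = ±1.960
p-value = 0.1552
Decision: fail to reject H₀ at α = 0.05

Answer: z = 1.4213, fail to reject H₀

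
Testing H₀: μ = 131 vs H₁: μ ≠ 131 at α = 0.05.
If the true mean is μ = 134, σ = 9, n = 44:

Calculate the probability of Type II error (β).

SE = σ/√n = 9/√44 = 1.3568
Critical values: μ₀ ± z_0.025×SE = 131 ± 1.960×1.3568
Acceptance region: (128.3407, 133.6593)
Under H₁ (μ = 134): z_high = (133.6593 - 134)/1.3568 = -0.2511, z_low = (128.3407 - 134)/1.3568 = -4.1711
β = P(not reject | H₁) = Φ(-0.2511) - Φ(-4.1711) ≈ 0.4009

Answer: β ≈ 0.4009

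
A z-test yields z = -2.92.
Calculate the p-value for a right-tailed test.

For z = -2.92:
p = P(Z > -2.92) = 1 - Φ(-2.92) = 0.9982

Answer: p-value ≈ 0.9982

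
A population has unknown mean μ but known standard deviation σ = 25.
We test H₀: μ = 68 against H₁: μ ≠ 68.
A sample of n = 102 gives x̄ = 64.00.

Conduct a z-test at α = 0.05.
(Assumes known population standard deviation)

Answer: z = -1.6159, fail to reject H₀

Derivation:
Standard error: SE = σ/√n = 25/√102 = 2.4754
z-statistic: z = (x̄ - μ₀)/SE = (64.00 - 68)/2.4754 = -1.6159
Critical value: ±1.960
p-value = 0.1061
Decision: fail to reject H₀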